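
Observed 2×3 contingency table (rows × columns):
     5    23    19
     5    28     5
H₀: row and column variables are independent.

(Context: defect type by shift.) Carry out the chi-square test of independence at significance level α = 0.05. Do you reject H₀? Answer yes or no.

Row totals [47, 38], col totals [10, 51, 24], n=85
χ² = (5−5.53)²/5.53 + (23−28.20)²/28.20 + (19−13.27)²/13.27 + (5−4.47)²/4.47 + (28−22.80)²/22.80 + (5−10.73)²/10.73 = 7.7913
df = 2
p-value (upper-tail) = 0.02033
At α=0.05: p < α → reject H₀

reject H₀: yes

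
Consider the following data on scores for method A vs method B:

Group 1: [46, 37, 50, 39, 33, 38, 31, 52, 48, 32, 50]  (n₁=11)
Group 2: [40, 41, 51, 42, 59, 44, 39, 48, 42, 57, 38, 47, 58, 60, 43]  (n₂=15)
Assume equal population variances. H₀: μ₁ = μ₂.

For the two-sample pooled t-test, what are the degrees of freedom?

degrees of freedom = 24

df = n₁ + n₂ − 2 = 11 + 15 − 2 = 24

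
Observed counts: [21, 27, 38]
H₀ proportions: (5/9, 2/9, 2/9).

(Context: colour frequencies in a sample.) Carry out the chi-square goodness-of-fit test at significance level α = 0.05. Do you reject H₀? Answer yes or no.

reject H₀: yes

n = 86; E_i = n·p_i = [47.78, 19.11, 19.11]
χ² = (21−47.78)²/47.78 + (27−19.11)²/19.11 + (38−19.11)²/19.11 = 36.9337
df = 2
p-value (upper-tail) = 0.00000
At α=0.05: p < α → reject H₀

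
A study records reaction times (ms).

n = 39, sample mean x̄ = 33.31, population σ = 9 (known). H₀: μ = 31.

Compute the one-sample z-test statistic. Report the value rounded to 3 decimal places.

SE = σ/√n = 9/√39 = 1.4412
z = (x̄−μ₀)/SE = (33.31−31)/1.4412 = 1.6029

test statistic = 1.603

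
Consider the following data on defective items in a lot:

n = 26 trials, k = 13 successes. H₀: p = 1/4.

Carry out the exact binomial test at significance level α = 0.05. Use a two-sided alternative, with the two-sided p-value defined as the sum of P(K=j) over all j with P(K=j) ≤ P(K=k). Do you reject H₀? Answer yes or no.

Exact binomial: n=26, k=13, p₀=1/4=0.2500
P(X=j) = C(n,j)·p₀^j·(1−p₀)^(n−j); p = Σ P(X=j) over j with P(X=j) ≤ P(X=13)
p-value (two-sided) = 0.00578
At α=0.05: p < α → reject H₀

reject H₀: yes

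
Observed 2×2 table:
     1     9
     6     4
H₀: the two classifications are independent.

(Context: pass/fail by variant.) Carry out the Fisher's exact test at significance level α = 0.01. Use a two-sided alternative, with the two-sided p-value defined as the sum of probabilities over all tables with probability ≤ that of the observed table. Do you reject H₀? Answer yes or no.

reject H₀: no

Margins: r₁=10, r₂=10, c₁=7, c₂=13, n=20
p_obs = C(10,1)·C(10,6)/C(20,7); sum pmf over tables with pmf ≤ p_obs
p-value (two-sided) = 0.05728
At α=0.01: p ≥ α → fail to reject H₀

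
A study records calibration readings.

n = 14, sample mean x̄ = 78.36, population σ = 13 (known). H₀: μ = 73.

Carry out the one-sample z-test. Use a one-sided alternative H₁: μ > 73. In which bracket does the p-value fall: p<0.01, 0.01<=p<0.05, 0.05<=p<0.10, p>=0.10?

p-value bracket: 0.05<=p<0.10

SE = σ/√n = 13/√14 = 3.4744
z = (x̄−μ₀)/SE = (78.36−73)/3.4744 = 1.5427
p-value (one-sided, H₁ greater) = 0.06145
→ bracket: 0.05<=p<0.10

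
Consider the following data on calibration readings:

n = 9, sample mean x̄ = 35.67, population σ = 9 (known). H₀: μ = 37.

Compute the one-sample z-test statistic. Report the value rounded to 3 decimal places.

SE = σ/√n = 9/√9 = 3.0000
z = (x̄−μ₀)/SE = (35.67−37)/3.0000 = -0.4433

test statistic = -0.443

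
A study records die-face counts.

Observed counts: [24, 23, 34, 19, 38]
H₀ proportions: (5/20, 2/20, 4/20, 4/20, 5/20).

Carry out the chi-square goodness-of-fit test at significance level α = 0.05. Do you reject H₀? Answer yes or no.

reject H₀: yes

n = 138; E_i = n·p_i = [34.50, 13.80, 27.60, 27.60, 34.50]
χ² = (24−34.50)²/34.50 + (23−13.80)²/13.80 + (34−27.60)²/27.60 + (19−27.60)²/27.60 + (38−34.50)²/34.50 = 13.8478
df = 4
p-value (upper-tail) = 0.00780
At α=0.05: p < α → reject H₀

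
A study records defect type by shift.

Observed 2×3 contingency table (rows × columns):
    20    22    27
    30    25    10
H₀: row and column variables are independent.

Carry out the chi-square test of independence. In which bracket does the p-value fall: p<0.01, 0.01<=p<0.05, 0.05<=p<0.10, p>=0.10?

p-value bracket: p<0.01

Row totals [69, 65], col totals [50, 47, 37], n=134
χ² = (20−25.75)²/25.75 + (22−24.20)²/24.20 + (27−19.05)²/19.05 + (30−24.25)²/24.25 + (25−22.80)²/22.80 + (10−17.95)²/17.95 = 9.8917
df = 2
p-value (upper-tail) = 0.00711
→ bracket: p<0.01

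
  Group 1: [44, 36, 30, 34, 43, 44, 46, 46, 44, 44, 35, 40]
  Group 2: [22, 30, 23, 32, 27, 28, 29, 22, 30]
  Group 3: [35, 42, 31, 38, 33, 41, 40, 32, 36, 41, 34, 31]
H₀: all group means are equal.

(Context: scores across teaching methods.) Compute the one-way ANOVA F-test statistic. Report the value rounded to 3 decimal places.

test statistic = 23.116

Group means [40.50, 27.00, 36.17], grand mean 35.242
SSB = Σnᵢ(x̄ᵢ−x̄)² = 953.394; SSW = ΣΣ(x−x̄ᵢ)² = 618.667
MSB = 953.394/2 = 476.6970; MSW = 618.667/30 = 20.6222
F = MSB/MSW = 23.1157
df = (2, 30)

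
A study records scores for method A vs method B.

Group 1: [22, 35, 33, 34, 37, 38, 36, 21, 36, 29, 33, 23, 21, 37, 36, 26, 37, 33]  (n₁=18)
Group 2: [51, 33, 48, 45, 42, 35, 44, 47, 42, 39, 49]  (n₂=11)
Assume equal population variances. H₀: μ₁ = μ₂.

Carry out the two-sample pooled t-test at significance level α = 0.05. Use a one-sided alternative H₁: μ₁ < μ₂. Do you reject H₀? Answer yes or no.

x̄₁=31.500, s₁=6.129, n₁=18
x̄₂=43.182, s₂=5.724, n₂=11
s_p² = [17·6.129² + 10·5.724²]/27 = 35.7828
SE = √(s_p²·(1/18+1/11)) = 2.2893
t = (31.500−43.182)/2.2893 = -5.1028
df = 27
p-value (one-sided, H₁ less) = 0.00001
At α=0.05: p < α → reject H₀

reject H₀: yes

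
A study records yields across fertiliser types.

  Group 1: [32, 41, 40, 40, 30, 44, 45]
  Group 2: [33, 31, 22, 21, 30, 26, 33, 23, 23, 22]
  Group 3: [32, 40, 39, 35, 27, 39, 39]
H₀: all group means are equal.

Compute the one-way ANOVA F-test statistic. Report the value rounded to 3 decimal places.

Group means [38.86, 26.40, 35.86], grand mean 32.792
SSB = Σnᵢ(x̄ᵢ−x̄)² = 731.844; SSW = ΣΣ(x−x̄ᵢ)² = 550.114
MSB = 731.844/2 = 365.9220; MSW = 550.114/21 = 26.1959
F = MSB/MSW = 13.9687
df = (2, 21)

test statistic = 13.969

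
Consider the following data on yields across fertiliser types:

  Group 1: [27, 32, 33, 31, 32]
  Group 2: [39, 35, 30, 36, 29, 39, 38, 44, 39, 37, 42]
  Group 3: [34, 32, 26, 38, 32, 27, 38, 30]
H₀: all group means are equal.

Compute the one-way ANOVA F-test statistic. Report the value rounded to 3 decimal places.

test statistic = 5.069

Group means [31.00, 37.09, 32.12], grand mean 34.167
SSB = Σnᵢ(x̄ᵢ−x̄)² = 177.549; SSW = ΣΣ(x−x̄ᵢ)² = 367.784
MSB = 177.549/2 = 88.7746; MSW = 367.784/21 = 17.5135
F = MSB/MSW = 5.0689
df = (2, 21)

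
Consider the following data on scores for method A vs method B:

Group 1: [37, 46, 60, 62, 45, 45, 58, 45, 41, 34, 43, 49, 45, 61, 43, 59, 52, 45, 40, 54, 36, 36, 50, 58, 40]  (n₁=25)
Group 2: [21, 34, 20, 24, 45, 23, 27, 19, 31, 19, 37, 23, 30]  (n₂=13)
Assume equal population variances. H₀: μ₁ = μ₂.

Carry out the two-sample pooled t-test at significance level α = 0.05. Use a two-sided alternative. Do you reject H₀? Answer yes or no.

x̄₁=47.360, s₁=8.558, n₁=25
x̄₂=27.154, s₂=7.915, n₂=13
s_p² = [24·8.558² + 12·7.915²]/36 = 69.7070
SE = √(s_p²·(1/25+1/13)) = 2.8549
t = (47.360−27.154)/2.8549 = 7.0778
df = 36
p-value (two-sided) = 0.00000
At α=0.05: p < α → reject H₀

reject H₀: yes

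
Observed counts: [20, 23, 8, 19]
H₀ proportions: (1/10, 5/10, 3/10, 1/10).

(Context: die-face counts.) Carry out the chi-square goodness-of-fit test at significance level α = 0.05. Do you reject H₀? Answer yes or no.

n = 70; E_i = n·p_i = [7.00, 35.00, 21.00, 7.00]
χ² = (20−7.00)²/7.00 + (23−35.00)²/35.00 + (8−21.00)²/21.00 + (19−7.00)²/7.00 = 56.8762
df = 3
p-value (upper-tail) = 0.00000
At α=0.05: p < α → reject H₀

reject H₀: yes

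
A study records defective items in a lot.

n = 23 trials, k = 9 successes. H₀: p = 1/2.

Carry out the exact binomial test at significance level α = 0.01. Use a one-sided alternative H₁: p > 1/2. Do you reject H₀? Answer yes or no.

Exact binomial: n=23, k=9, p₀=1/2=0.5000
P(X≥9) from Σ C(n,i)·p₀^i·(1−p₀)^(n−i)
p-value (one-sided, H₁ greater) = 0.89498
At α=0.01: p ≥ α → fail to reject H₀

reject H₀: no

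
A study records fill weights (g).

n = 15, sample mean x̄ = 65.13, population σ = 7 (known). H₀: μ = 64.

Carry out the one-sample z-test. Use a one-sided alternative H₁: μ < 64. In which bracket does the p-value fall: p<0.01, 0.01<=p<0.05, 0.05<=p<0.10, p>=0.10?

p-value bracket: p>=0.10

SE = σ/√n = 7/√15 = 1.8074
z = (x̄−μ₀)/SE = (65.13−64)/1.8074 = 0.6252
p-value (one-sided, H₁ less) = 0.73408
→ bracket: p>=0.10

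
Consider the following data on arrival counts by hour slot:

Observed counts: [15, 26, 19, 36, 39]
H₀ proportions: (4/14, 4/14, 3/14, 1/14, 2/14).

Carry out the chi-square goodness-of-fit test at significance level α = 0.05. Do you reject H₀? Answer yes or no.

reject H₀: yes

n = 135; E_i = n·p_i = [38.57, 38.57, 28.93, 9.64, 19.29]
χ² = (15−38.57)²/38.57 + (26−38.57)²/38.57 + (19−28.93)²/28.93 + (36−9.64)²/9.64 + (39−19.29)²/19.29 = 114.1049
df = 4
p-value (upper-tail) = 0.00000
At α=0.05: p < α → reject H₀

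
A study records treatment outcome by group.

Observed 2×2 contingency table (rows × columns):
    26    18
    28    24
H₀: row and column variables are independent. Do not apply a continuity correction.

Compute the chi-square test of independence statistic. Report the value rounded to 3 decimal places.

Row totals [44, 52], col totals [54, 42], n=96
χ² = (26−24.75)²/24.75 + (18−19.25)²/19.25 + (28−29.25)²/29.25 + (24−22.75)²/22.75 = 0.2664
df = 1

test statistic = 0.266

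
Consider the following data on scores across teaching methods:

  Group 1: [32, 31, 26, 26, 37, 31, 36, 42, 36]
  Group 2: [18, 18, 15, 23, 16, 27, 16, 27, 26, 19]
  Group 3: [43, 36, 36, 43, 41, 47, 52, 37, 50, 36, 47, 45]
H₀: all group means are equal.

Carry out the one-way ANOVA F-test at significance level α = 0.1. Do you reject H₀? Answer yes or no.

reject H₀: yes

Group means [33.00, 20.50, 42.75], grand mean 32.742
SSB = Σnᵢ(x̄ᵢ−x̄)² = 2701.185; SSW = ΣΣ(x−x̄ᵢ)² = 780.750
MSB = 2701.185/2 = 1350.5927; MSW = 780.750/28 = 27.8839
F = MSB/MSW = 48.4362
df = (2, 28)
p-value (upper-tail) = 0.00000
At α=0.1: p < α → reject H₀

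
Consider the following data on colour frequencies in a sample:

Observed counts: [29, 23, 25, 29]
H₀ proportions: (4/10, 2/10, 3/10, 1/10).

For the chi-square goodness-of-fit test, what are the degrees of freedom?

df = k − 1 = 4 − 1 = 3

degrees of freedom = 3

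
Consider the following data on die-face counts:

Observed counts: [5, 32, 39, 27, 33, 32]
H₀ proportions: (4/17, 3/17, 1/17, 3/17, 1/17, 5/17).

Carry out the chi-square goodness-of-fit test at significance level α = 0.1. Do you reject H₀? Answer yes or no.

reject H₀: yes

n = 168; E_i = n·p_i = [39.53, 29.65, 9.88, 29.65, 9.88, 49.41]
χ² = (5−39.53)²/39.53 + (32−29.65)²/29.65 + (39−9.88)²/9.88 + (27−29.65)²/29.65 + (33−9.88)²/9.88 + (32−49.41)²/49.41 = 176.5924
df = 5
p-value (upper-tail) = 0.00000
At α=0.1: p < α → reject H₀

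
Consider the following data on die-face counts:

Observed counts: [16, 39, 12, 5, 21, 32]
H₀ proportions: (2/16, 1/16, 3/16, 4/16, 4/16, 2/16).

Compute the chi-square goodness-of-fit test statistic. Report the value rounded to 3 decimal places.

n = 125; E_i = n·p_i = [15.62, 7.81, 23.44, 31.25, 31.25, 15.62]
χ² = (16−15.62)²/15.62 + (39−7.81)²/7.81 + (12−23.44)²/23.44 + (5−31.25)²/31.25 + (21−31.25)²/31.25 + (32−15.62)²/15.62 = 172.6640
df = 5

test statistic = 172.664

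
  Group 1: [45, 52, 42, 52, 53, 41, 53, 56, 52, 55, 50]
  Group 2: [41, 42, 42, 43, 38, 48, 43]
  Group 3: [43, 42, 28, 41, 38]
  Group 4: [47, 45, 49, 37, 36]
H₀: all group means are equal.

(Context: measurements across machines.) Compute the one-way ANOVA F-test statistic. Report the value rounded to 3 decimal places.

test statistic = 7.570

Group means [50.09, 42.43, 38.40, 42.80], grand mean 44.786
SSB = Σnᵢ(x̄ᵢ−x̄)² = 572.091; SSW = ΣΣ(x−x̄ᵢ)² = 604.623
MSB = 572.091/3 = 190.6970; MSW = 604.623/24 = 25.1926
F = MSB/MSW = 7.5696
df = (3, 24)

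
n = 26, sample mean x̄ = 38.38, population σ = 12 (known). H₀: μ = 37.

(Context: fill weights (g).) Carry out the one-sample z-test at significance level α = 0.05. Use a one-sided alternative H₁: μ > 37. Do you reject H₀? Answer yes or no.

SE = σ/√n = 12/√26 = 2.3534
z = (x̄−μ₀)/SE = (38.38−37)/2.3534 = 0.5864
p-value (one-sided, H₁ greater) = 0.27881
At α=0.05: p ≥ α → fail to reject H₀

reject H₀: no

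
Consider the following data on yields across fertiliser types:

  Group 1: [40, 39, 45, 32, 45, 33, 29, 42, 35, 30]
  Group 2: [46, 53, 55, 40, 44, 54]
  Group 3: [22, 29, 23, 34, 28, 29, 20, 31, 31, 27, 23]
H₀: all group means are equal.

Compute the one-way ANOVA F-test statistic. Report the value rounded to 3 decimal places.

test statistic = 31.334

Group means [37.00, 48.67, 27.00], grand mean 35.519
SSB = Σnᵢ(x̄ᵢ−x̄)² = 1857.407; SSW = ΣΣ(x−x̄ᵢ)² = 711.333
MSB = 1857.407/2 = 928.7037; MSW = 711.333/24 = 29.6389
F = MSB/MSW = 31.3340
df = (2, 24)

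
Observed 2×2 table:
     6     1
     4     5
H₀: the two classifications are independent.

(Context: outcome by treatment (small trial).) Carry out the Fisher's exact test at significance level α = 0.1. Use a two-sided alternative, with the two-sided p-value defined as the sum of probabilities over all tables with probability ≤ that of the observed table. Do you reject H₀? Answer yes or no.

Margins: r₁=7, r₂=9, c₁=10, c₂=6, n=16
p_obs = C(7,6)·C(9,4)/C(16,10); sum pmf over tables with pmf ≤ p_obs
p-value (two-sided) = 0.14510
At α=0.1: p ≥ α → fail to reject H₀

reject H₀: no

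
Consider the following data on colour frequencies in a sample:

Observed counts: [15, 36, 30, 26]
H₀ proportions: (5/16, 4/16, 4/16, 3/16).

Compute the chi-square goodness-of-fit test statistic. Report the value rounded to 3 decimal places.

n = 107; E_i = n·p_i = [33.44, 26.75, 26.75, 20.06]
χ² = (15−33.44)²/33.44 + (36−26.75)²/26.75 + (30−26.75)²/26.75 + (26−20.06)²/20.06 = 15.5171
df = 3

test statistic = 15.517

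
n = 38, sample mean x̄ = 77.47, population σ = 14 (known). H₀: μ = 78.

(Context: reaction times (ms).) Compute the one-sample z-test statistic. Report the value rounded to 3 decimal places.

test statistic = -0.233

SE = σ/√n = 14/√38 = 2.2711
z = (x̄−μ₀)/SE = (77.47−78)/2.2711 = -0.2334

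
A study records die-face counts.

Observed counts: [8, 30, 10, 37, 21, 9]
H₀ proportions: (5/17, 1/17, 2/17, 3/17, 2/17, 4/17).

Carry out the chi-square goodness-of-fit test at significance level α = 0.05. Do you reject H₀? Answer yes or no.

reject H₀: yes

n = 115; E_i = n·p_i = [33.82, 6.76, 13.53, 20.29, 13.53, 27.06]
χ² = (8−33.82)²/33.82 + (30−6.76)²/6.76 + (10−13.53)²/13.53 + (37−20.29)²/20.29 + (21−13.53)²/13.53 + (9−27.06)²/27.06 = 130.3741
df = 5
p-value (upper-tail) = 0.00000
At α=0.05: p < α → reject H₀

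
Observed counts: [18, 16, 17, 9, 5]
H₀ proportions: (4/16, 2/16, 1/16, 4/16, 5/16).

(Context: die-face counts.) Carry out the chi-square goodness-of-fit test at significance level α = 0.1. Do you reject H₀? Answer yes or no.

n = 65; E_i = n·p_i = [16.25, 8.12, 4.06, 16.25, 20.31]
χ² = (18−16.25)²/16.25 + (16−8.12)²/8.12 + (17−4.06)²/4.06 + (9−16.25)²/16.25 + (5−20.31)²/20.31 = 63.8000
df = 4
p-value (upper-tail) = 0.00000
At α=0.1: p < α → reject H₀

reject H₀: yes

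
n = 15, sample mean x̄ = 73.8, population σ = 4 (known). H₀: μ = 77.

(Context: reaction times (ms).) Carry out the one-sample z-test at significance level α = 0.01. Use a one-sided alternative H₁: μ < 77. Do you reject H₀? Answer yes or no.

SE = σ/√n = 4/√15 = 1.0328
z = (x̄−μ₀)/SE = (73.8−77)/1.0328 = -3.0984
p-value (one-sided, H₁ less) = 0.00097
At α=0.01: p < α → reject H₀

reject H₀: yes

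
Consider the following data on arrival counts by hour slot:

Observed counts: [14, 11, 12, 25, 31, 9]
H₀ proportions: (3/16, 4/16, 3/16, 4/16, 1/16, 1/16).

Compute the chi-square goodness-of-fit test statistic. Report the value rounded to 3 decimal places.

n = 102; E_i = n·p_i = [19.12, 25.50, 19.12, 25.50, 6.38, 6.38]
χ² = (14−19.12)²/19.12 + (11−25.50)²/25.50 + (12−19.12)²/19.12 + (25−25.50)²/25.50 + (31−6.38)²/6.38 + (9−6.38)²/6.38 = 108.4837
df = 5

test statistic = 108.484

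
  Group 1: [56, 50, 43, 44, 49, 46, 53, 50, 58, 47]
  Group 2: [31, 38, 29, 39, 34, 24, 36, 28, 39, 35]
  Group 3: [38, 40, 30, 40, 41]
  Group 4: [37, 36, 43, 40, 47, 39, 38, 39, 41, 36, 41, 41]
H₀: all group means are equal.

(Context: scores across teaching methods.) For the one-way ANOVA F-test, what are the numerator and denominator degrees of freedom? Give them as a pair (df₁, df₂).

k = 4 groups, N = 37 total
df = (k−1, N−k) = (4−1, 37−4) = (3, 33)

degrees of freedom = [3, 33]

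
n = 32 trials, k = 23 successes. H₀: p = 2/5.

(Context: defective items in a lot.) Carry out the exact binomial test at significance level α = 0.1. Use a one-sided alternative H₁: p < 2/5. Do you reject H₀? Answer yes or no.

Exact binomial: n=32, k=23, p₀=2/5=0.4000
P(X≤23) from Σ C(n,i)·p₀^i·(1−p₀)^(n−i)
p-value (one-sided, H₁ less) = 0.99994
At α=0.1: p ≥ α → fail to reject H₀

reject H₀: no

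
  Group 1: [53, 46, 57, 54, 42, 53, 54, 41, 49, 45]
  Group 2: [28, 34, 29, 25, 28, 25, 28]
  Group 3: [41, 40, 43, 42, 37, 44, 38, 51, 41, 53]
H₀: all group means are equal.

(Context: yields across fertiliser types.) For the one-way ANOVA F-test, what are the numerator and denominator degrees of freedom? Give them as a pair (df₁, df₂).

k = 3 groups, N = 27 total
df = (k−1, N−k) = (3−1, 27−3) = (2, 24)

degrees of freedom = [2, 24]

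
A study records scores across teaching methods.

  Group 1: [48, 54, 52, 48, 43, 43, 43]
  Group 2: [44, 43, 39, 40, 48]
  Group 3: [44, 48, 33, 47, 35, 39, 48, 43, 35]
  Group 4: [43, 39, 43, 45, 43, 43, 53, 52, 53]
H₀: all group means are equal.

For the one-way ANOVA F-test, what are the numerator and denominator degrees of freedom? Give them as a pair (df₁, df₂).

k = 4 groups, N = 30 total
df = (k−1, N−k) = (4−1, 30−4) = (3, 26)

degrees of freedom = [3, 26]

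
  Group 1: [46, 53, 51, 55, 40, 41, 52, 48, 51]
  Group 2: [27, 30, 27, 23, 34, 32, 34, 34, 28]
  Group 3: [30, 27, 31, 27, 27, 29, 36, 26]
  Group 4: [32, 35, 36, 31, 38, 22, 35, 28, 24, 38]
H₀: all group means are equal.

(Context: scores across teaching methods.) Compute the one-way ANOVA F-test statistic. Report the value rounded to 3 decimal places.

Group means [48.56, 29.89, 29.12, 31.90], grand mean 34.944
SSB = Σnᵢ(x̄ᵢ−x̄)² = 2261.003; SSW = ΣΣ(x−x̄ᵢ)² = 706.886
MSB = 2261.003/3 = 753.6676; MSW = 706.886/32 = 22.0902
F = MSB/MSW = 34.1177
df = (3, 32)

test statistic = 34.118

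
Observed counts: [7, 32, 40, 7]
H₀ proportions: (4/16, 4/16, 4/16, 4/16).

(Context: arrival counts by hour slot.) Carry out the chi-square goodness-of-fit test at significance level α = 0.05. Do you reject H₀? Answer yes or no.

reject H₀: yes

n = 86; E_i = n·p_i = [21.50, 21.50, 21.50, 21.50]
χ² = (7−21.50)²/21.50 + (32−21.50)²/21.50 + (40−21.50)²/21.50 + (7−21.50)²/21.50 = 40.6047
df = 3
p-value (upper-tail) = 0.00000
At α=0.05: p < α → reject H₀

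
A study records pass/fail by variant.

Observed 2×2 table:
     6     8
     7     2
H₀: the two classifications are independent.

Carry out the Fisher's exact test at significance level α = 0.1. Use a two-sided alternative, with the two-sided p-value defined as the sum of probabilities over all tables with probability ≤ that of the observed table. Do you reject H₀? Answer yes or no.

reject H₀: no

Margins: r₁=14, r₂=9, c₁=13, c₂=10, n=23
p_obs = C(14,6)·C(9,7)/C(23,13); sum pmf over tables with pmf ≤ p_obs
p-value (two-sided) = 0.19680
At α=0.1: p ≥ α → fail to reject H₀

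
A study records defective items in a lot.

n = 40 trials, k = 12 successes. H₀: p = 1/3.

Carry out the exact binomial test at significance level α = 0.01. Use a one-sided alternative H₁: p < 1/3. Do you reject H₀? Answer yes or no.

Exact binomial: n=40, k=12, p₀=1/3=0.3333
P(X≤12) from Σ C(n,i)·p₀^i·(1−p₀)^(n−i)
p-value (one-sided, H₁ less) = 0.39688
At α=0.01: p ≥ α → fail to reject H₀

reject H₀: no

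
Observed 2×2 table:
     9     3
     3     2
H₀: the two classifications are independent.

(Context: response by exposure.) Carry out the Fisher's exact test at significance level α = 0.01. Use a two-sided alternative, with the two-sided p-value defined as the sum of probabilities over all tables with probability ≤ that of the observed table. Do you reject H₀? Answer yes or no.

reject H₀: no

Margins: r₁=12, r₂=5, c₁=12, c₂=5, n=17
p_obs = C(12,9)·C(5,3)/C(17,12); sum pmf over tables with pmf ≤ p_obs
p-value (two-sided) = 0.60003
At α=0.01: p ≥ α → fail to reject H₀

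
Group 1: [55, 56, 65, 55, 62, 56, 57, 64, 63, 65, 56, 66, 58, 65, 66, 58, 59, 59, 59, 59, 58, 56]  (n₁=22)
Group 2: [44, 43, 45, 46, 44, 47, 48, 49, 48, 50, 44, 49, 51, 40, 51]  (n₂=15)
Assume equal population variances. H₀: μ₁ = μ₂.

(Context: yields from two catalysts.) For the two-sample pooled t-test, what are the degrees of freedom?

degrees of freedom = 35

df = n₁ + n₂ − 2 = 22 + 15 − 2 = 35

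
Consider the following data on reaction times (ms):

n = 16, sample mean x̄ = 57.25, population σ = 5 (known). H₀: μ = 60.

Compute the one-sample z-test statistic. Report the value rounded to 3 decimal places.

SE = σ/√n = 5/√16 = 1.2500
z = (x̄−μ₀)/SE = (57.25−60)/1.2500 = -2.2000

test statistic = -2.200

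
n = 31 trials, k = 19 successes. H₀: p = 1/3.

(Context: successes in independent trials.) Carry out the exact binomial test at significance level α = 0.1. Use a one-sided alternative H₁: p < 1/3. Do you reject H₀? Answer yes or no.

reject H₀: no

Exact binomial: n=31, k=19, p₀=1/3=0.3333
P(X≤19) from Σ C(n,i)·p₀^i·(1−p₀)^(n−i)
p-value (one-sided, H₁ less) = 0.99963
At α=0.1: p ≥ α → fail to reject H₀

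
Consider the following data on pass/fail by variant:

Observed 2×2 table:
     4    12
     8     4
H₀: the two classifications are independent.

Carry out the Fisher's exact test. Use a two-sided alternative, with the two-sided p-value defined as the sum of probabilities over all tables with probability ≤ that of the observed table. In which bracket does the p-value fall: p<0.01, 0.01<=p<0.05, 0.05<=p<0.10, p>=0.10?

p-value bracket: 0.05<=p<0.10

Margins: r₁=16, r₂=12, c₁=12, c₂=16, n=28
p_obs = C(16,4)·C(12,8)/C(28,12); sum pmf over tables with pmf ≤ p_obs
p-value (two-sided) = 0.05309
→ bracket: 0.05<=p<0.10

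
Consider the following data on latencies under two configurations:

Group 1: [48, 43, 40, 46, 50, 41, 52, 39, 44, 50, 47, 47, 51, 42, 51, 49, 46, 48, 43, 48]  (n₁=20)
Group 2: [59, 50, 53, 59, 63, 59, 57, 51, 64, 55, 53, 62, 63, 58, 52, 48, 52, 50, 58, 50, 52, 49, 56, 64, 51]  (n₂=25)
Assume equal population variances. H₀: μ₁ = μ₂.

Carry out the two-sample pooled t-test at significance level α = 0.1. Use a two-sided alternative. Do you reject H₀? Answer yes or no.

reject H₀: yes

x̄₁=46.250, s₁=3.892, n₁=20
x̄₂=55.520, s₂=5.124, n₂=25
s_p² = [19·3.892² + 24·5.124²]/43 = 21.3486
SE = √(s_p²·(1/20+1/25)) = 1.3861
t = (46.250−55.520)/1.3861 = -6.6877
df = 43
p-value (two-sided) = 0.00000
At α=0.1: p < α → reject H₀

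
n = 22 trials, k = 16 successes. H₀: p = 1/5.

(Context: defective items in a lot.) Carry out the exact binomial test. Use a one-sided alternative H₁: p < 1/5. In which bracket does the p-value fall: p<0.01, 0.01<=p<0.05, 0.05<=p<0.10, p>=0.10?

p-value bracket: p>=0.10

Exact binomial: n=22, k=16, p₀=1/5=0.2000
P(X≤16) from Σ C(n,i)·p₀^i·(1−p₀)^(n−i)
p-value (one-sided, H₁ less) = 1.00000
→ bracket: p>=0.10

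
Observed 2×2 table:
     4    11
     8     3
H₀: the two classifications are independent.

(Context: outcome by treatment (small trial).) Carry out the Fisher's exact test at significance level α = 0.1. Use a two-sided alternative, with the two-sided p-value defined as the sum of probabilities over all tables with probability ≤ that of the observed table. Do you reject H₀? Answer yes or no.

Margins: r₁=15, r₂=11, c₁=12, c₂=14, n=26
p_obs = C(15,4)·C(11,8)/C(26,12); sum pmf over tables with pmf ≤ p_obs
p-value (two-sided) = 0.04474
At α=0.1: p < α → reject H₀

reject H₀: yes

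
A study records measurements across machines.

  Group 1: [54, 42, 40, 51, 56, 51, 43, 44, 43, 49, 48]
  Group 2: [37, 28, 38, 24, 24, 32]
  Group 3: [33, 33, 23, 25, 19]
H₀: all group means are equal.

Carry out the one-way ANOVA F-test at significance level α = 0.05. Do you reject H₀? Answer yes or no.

reject H₀: yes

Group means [47.36, 30.50, 26.60], grand mean 38.045
SSB = Σnᵢ(x̄ᵢ−x̄)² = 1951.709; SSW = ΣΣ(x−x̄ᵢ)² = 627.245
MSB = 1951.709/2 = 975.8545; MSW = 627.245/19 = 33.0129
F = MSB/MSW = 29.5598
df = (2, 19)
p-value (upper-tail) = 0.00000
At α=0.05: p < α → reject H₀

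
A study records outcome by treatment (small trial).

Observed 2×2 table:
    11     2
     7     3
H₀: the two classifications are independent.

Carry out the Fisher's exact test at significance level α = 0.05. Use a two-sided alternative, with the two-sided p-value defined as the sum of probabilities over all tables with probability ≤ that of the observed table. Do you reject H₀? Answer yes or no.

Margins: r₁=13, r₂=10, c₁=18, c₂=5, n=23
p_obs = C(13,11)·C(10,7)/C(23,18); sum pmf over tables with pmf ≤ p_obs
p-value (two-sided) = 0.61752
At α=0.05: p ≥ α → fail to reject H₀

reject H₀: no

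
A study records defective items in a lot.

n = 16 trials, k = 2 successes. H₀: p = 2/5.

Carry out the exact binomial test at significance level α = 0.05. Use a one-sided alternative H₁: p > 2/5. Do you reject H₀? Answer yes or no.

reject H₀: no

Exact binomial: n=16, k=2, p₀=2/5=0.4000
P(X≥2) from Σ C(n,i)·p₀^i·(1−p₀)^(n−i)
p-value (one-sided, H₁ greater) = 0.99671
At α=0.05: p ≥ α → fail to reject H₀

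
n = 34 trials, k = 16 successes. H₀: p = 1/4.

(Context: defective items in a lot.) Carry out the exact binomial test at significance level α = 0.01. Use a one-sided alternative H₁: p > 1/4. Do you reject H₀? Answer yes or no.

reject H₀: yes

Exact binomial: n=34, k=16, p₀=1/4=0.2500
P(X≥16) from Σ C(n,i)·p₀^i·(1−p₀)^(n−i)
p-value (one-sided, H₁ greater) = 0.00435
At α=0.01: p < α → reject H₀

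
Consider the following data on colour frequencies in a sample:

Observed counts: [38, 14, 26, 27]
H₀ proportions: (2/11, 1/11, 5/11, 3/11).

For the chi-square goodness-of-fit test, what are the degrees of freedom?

df = k − 1 = 4 − 1 = 3

degrees of freedom = 3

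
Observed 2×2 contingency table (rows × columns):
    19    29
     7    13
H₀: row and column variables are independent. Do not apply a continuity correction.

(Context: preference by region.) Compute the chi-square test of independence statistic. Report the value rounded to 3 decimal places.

test statistic = 0.126

Row totals [48, 20], col totals [26, 42], n=68
χ² = (19−18.35)²/18.35 + (29−29.65)²/29.65 + (7−7.65)²/7.65 + (13−12.35)²/12.35 = 0.1256
df = 1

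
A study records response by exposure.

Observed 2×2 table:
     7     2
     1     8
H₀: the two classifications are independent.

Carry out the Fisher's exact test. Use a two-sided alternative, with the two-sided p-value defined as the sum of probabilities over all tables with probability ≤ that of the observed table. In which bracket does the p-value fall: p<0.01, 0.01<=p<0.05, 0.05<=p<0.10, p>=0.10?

Margins: r₁=9, r₂=9, c₁=8, c₂=10, n=18
p_obs = C(9,7)·C(9,1)/C(18,8); sum pmf over tables with pmf ≤ p_obs
p-value (two-sided) = 0.01522
→ bracket: 0.01<=p<0.05

p-value bracket: 0.01<=p<0.05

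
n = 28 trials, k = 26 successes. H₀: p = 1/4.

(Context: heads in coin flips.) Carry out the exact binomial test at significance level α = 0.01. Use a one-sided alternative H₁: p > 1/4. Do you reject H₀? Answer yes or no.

reject H₀: yes

Exact binomial: n=28, k=26, p₀=1/4=0.2500
P(X≥26) from Σ C(n,i)·p₀^i·(1−p₀)^(n−i)
p-value (one-sided, H₁ greater) = 0.00000
At α=0.01: p < α → reject H₀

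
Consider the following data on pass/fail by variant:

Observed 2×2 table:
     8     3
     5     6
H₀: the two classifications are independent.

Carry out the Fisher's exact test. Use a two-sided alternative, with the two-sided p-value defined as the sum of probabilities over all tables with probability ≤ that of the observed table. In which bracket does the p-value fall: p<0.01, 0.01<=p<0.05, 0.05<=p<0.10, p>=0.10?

Margins: r₁=11, r₂=11, c₁=13, c₂=9, n=22
p_obs = C(11,8)·C(11,5)/C(22,13); sum pmf over tables with pmf ≤ p_obs
p-value (two-sided) = 0.38700
→ bracket: p>=0.10

p-value bracket: p>=0.10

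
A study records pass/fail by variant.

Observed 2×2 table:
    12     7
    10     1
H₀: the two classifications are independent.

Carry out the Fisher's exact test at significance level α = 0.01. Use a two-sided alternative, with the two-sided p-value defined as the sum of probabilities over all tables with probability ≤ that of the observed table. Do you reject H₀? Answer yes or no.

Margins: r₁=19, r₂=11, c₁=22, c₂=8, n=30
p_obs = C(19,12)·C(11,10)/C(30,22); sum pmf over tables with pmf ≤ p_obs
p-value (two-sided) = 0.19870
At α=0.01: p ≥ α → fail to reject H₀

reject H₀: no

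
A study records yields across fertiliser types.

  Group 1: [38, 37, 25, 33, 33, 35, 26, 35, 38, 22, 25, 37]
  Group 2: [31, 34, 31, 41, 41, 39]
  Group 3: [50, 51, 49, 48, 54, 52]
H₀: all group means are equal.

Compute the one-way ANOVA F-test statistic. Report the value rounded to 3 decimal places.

test statistic = 28.964

Group means [32.00, 36.17, 50.67], grand mean 37.708
SSB = Σnᵢ(x̄ᵢ−x̄)² = 1412.792; SSW = ΣΣ(x−x̄ᵢ)² = 512.167
MSB = 1412.792/2 = 706.3958; MSW = 512.167/21 = 24.3889
F = MSB/MSW = 28.9638
df = (2, 21)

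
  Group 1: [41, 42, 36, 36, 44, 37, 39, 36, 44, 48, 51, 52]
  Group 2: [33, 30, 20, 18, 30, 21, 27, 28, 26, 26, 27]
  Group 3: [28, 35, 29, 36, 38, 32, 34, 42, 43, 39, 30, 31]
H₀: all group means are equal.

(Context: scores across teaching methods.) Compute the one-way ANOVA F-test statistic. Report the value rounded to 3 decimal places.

Group means [42.17, 26.00, 34.75], grand mean 34.543
SSB = Σnᵢ(x̄ᵢ−x̄)² = 1500.769; SSW = ΣΣ(x−x̄ᵢ)² = 853.917
MSB = 1500.769/2 = 750.3845; MSW = 853.917/32 = 26.6849
F = MSB/MSW = 28.1202
df = (2, 32)

test statistic = 28.120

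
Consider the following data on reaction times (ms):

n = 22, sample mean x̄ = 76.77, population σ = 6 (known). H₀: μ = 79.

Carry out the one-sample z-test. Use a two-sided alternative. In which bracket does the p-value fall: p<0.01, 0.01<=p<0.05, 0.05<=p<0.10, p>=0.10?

SE = σ/√n = 6/√22 = 1.2792
z = (x̄−μ₀)/SE = (76.77−79)/1.2792 = -1.7433
p-value (two-sided) = 0.08129
→ bracket: 0.05<=p<0.10

p-value bracket: 0.05<=p<0.10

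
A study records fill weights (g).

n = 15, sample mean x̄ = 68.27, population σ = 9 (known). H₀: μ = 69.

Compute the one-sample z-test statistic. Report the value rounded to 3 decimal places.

SE = σ/√n = 9/√15 = 2.3238
z = (x̄−μ₀)/SE = (68.27−69)/2.3238 = -0.3141

test statistic = -0.314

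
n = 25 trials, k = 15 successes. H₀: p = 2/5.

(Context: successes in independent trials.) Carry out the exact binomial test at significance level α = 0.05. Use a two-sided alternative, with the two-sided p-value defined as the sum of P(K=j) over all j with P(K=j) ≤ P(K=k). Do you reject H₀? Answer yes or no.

Exact binomial: n=25, k=15, p₀=2/5=0.4000
P(X=j) = C(n,j)·p₀^j·(1−p₀)^(n−j); p = Σ P(X=j) over j with P(X=j) ≤ P(X=15)
p-value (two-sided) = 0.06375
At α=0.05: p ≥ α → fail to reject H₀

reject H₀: no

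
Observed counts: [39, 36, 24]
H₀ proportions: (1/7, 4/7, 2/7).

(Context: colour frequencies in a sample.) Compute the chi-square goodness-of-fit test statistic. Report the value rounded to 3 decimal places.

test statistic = 51.818

n = 99; E_i = n·p_i = [14.14, 56.57, 28.29]
χ² = (39−14.14)²/14.14 + (36−56.57)²/56.57 + (24−28.29)²/28.29 = 51.8182
df = 2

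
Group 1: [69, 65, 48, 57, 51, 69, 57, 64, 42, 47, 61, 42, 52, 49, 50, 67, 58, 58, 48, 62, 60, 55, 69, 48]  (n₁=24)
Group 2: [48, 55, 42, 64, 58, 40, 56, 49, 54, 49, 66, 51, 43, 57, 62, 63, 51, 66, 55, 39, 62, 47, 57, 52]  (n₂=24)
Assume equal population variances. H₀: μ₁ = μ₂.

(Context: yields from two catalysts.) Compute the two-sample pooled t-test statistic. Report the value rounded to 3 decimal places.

test statistic = 1.085

x̄₁=56.167, s₁=8.473, n₁=24
x̄₂=53.583, s₂=8.010, n₂=24
s_p² = [23·8.473² + 23·8.010²]/46 = 67.9819
SE = √(s_p²·(1/24+1/24)) = 2.3802
t = (56.167−53.583)/2.3802 = 1.0854
df = 46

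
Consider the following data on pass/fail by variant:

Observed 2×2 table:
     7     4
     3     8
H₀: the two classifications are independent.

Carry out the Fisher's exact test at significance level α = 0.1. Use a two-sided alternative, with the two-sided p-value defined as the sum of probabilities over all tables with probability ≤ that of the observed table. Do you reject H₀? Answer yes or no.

reject H₀: no

Margins: r₁=11, r₂=11, c₁=10, c₂=12, n=22
p_obs = C(11,7)·C(11,3)/C(22,10); sum pmf over tables with pmf ≤ p_obs
p-value (two-sided) = 0.19838
At α=0.1: p ≥ α → fail to reject H₀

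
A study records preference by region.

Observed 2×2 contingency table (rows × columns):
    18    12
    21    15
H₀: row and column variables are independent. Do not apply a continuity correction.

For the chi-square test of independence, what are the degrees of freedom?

degrees of freedom = 1

df = (r−1)(c−1) = (2−1)·(2−1) = 1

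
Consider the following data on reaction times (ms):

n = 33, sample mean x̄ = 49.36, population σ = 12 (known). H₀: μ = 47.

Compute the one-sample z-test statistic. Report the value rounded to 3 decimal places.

SE = σ/√n = 12/√33 = 2.0889
z = (x̄−μ₀)/SE = (49.36−47)/2.0889 = 1.1298

test statistic = 1.130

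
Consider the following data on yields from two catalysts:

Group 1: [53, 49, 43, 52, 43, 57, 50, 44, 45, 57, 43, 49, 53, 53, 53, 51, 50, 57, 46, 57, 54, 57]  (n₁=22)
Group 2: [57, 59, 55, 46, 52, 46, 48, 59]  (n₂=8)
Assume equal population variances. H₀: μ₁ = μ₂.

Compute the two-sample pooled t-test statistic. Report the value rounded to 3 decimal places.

x̄₁=50.727, s₁=4.959, n₁=22
x̄₂=52.750, s₂=5.548, n₂=8
s_p² = [21·4.959² + 7·5.548²]/28 = 26.1380
SE = √(s_p²·(1/22+1/8)) = 2.1108
t = (50.727−52.750)/2.1108 = -0.9583
df = 28

test statistic = -0.958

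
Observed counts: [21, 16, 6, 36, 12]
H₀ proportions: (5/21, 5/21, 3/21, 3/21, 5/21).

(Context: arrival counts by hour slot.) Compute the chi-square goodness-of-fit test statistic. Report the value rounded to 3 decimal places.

n = 91; E_i = n·p_i = [21.67, 21.67, 13.00, 13.00, 21.67]
χ² = (21−21.67)²/21.67 + (16−21.67)²/21.67 + (6−13.00)²/13.00 + (36−13.00)²/13.00 + (12−21.67)²/21.67 = 50.2769
df = 4

test statistic = 50.277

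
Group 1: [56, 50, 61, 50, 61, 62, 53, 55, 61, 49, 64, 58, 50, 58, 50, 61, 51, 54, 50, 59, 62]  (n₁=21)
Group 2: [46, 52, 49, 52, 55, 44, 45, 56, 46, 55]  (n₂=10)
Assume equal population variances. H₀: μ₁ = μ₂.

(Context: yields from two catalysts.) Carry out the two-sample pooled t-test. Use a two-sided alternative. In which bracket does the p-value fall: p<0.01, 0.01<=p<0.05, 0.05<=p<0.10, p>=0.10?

p-value bracket: p<0.01

x̄₁=55.952, s₁=5.104, n₁=21
x̄₂=50.000, s₂=4.570, n₂=10
s_p² = [20·5.104² + 9·4.570²]/29 = 24.4466
SE = √(s_p²·(1/21+1/10)) = 1.8997
t = (55.952−50.000)/1.8997 = 3.1334
df = 29
p-value (two-sided) = 0.00393
→ bracket: p<0.01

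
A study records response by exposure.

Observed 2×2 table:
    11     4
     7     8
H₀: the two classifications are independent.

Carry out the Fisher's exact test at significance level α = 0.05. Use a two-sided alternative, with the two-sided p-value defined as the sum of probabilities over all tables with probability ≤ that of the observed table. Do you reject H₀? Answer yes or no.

Margins: r₁=15, r₂=15, c₁=18, c₂=12, n=30
p_obs = C(15,11)·C(15,7)/C(30,18); sum pmf over tables with pmf ≤ p_obs
p-value (two-sided) = 0.26354
At α=0.05: p ≥ α → fail to reject H₀

reject H₀: no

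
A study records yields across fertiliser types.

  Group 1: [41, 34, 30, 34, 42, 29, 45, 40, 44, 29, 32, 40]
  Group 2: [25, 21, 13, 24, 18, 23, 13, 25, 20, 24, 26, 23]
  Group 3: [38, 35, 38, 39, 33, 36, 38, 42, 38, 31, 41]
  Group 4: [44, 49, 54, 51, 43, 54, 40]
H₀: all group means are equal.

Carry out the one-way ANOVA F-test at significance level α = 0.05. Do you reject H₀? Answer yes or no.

Group means [36.67, 21.25, 37.18, 47.86], grand mean 34.262
SSB = Σnᵢ(x̄ᵢ−x̄)² = 3488.709; SSW = ΣΣ(x−x̄ᵢ)² = 903.410
MSB = 3488.709/3 = 1162.9030; MSW = 903.410/38 = 23.7740
F = MSB/MSW = 48.9150
df = (3, 38)
p-value (upper-tail) = 0.00000
At α=0.05: p < α → reject H₀

reject H₀: yes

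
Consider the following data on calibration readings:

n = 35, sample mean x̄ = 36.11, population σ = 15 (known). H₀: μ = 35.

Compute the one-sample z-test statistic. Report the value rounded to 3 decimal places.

SE = σ/√n = 15/√35 = 2.5355
z = (x̄−μ₀)/SE = (36.11−35)/2.5355 = 0.4378

test statistic = 0.438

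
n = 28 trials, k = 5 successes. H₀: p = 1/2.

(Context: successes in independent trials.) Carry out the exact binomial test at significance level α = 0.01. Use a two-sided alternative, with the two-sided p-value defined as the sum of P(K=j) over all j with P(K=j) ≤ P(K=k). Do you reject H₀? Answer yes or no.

Exact binomial: n=28, k=5, p₀=1/2=0.5000
P(X=j) = C(n,j)·p₀^j·(1−p₀)^(n−j); p = Σ P(X=j) over j with P(X=j) ≤ P(X=5)
p-value (two-sided) = 0.00091
At α=0.01: p < α → reject H₀

reject H₀: yes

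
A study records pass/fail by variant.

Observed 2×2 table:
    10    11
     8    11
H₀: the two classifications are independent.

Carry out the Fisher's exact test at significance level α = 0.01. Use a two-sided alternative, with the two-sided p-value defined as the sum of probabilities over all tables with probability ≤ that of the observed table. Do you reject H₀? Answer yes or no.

Margins: r₁=21, r₂=19, c₁=18, c₂=22, n=40
p_obs = C(21,10)·C(19,8)/C(40,18); sum pmf over tables with pmf ≤ p_obs
p-value (two-sided) = 0.76052
At α=0.01: p ≥ α → fail to reject H₀

reject H₀: no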